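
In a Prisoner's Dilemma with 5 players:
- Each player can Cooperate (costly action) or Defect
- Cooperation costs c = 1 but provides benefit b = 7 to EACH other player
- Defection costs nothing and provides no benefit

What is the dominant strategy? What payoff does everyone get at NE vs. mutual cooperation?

Dominant: Defect; NE payoff = 0; Coop payoff = 27

Work:
Defect dominates (saves cost c = 1, benefit to others is external)
NE: All defect → everyone gets 0
If all cooperate: each receives (4)×7 - 1 = 27
Social dilemma: 27 > 0 but NE gives 0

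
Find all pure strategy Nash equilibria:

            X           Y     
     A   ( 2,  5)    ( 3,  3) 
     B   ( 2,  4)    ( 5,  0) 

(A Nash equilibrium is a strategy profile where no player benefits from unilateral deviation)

Nash equilibrium: (A, X), (B, X)

Work:
Best responses:
  P1 vs X: payoffs [2, 2] → best response A/B (payoff 2)
  P1 vs Y: payoffs [3, 5] → best response B (payoff 5)
  P2 vs A: payoffs [5, 3] → best response X (payoff 5)
  P2 vs B: payoffs [4, 0] → best response X (payoff 4)
Mutual best responses: (A,X), (B,X) → Nash equilibria.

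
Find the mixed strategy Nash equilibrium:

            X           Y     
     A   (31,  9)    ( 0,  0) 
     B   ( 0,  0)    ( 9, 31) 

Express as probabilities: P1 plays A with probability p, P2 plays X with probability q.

p = 0.775, q = 0.225

Work:
Find probabilities that make opponent indifferent:
P2 chooses q to make P1 indifferent between A and B
P1 chooses p to make P2 indifferent between X and Y
Mixed NE: P1 plays (A: 0.775, B: 0.225), P2 plays (X: 0.225, Y: 0.775)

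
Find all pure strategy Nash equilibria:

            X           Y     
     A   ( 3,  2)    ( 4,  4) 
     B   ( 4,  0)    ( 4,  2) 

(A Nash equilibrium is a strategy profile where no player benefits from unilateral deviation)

Nash equilibrium: (A, Y), (B, Y)

Work:
Best responses:
  P1 vs X: payoffs [3, 4] → best response B (payoff 4)
  P1 vs Y: payoffs [4, 4] → best response A/B (payoff 4)
  P2 vs A: payoffs [2, 4] → best response Y (payoff 4)
  P2 vs B: payoffs [0, 2] → best response Y (payoff 2)
Mutual best responses: (A,Y), (B,Y) → Nash equilibria.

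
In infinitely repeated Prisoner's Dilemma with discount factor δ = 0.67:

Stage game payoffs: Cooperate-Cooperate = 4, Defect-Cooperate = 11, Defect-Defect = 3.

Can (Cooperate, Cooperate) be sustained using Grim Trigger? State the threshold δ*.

δ* = 0.875; since δ = 0.67 < 0.875, cooperation cannot be sustained

Work:
For Grim Trigger:
Cooperate forever: 4/(1-δ)
Defect then punished: 11 + 3·δ/(1-δ)
Need: 4/(1-δ) ≥ 11 + 3·δ/(1-δ)
Solving: δ ≥ (T-R)/(T-P) = (11-4)/(11-3) = 0.875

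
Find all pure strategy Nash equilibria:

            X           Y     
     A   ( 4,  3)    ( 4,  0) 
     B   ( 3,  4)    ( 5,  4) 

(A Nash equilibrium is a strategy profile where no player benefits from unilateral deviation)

Nash equilibrium: (A, X), (B, Y)

Work:
Best responses:
  P1 vs X: payoffs [4, 3] → best response A (payoff 4)
  P1 vs Y: payoffs [4, 5] → best response B (payoff 5)
  P2 vs A: payoffs [3, 0] → best response X (payoff 3)
  P2 vs B: payoffs [4, 4] → best response X/Y (payoff 4)
Mutual best responses: (A,X), (B,Y) → Nash equilibria.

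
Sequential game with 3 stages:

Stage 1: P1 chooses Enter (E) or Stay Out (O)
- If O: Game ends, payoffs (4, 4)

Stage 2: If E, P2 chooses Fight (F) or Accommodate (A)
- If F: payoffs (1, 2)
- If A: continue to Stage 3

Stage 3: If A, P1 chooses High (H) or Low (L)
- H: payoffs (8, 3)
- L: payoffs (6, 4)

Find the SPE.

SPE: (E, A, H); Outcome (8, 3)

Work:
Stage 3: P1 chooses H (8 vs 6)
Stage 2: P2: F->2, A->3 (anticipating H). Choose A
Stage 1: P1: O->4, E->8 (anticipating A, H). Choose E
SPE path: E -> A -> H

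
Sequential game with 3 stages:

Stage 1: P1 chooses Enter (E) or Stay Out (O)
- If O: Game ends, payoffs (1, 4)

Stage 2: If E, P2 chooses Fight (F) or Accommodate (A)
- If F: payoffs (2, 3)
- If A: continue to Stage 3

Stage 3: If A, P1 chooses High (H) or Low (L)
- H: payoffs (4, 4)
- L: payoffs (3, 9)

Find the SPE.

SPE: (E, A, H); Outcome (4, 4)

Work:
Stage 3: P1 chooses H (4 vs 3)
Stage 2: P2: F->3, A->4 (anticipating H). Choose A
Stage 1: P1: O->1, E->4 (anticipating A, H). Choose E
SPE path: E -> A -> H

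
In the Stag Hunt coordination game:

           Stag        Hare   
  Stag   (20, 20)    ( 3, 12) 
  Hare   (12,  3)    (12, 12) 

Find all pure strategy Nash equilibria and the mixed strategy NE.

Pure NE: (Stag, Stag) and (Hare, Hare); Mixed NE: p = 0.5294, q = 0.5294

Work:
Check pure NE:
(Stag, Stag): (20, 20) - no unilateral deviation beneficial
(Hare, Hare): (12, 12) - no unilateral deviation beneficial
Mixed NE: P1 plays Stag with p = 0.5294, P2 plays Stag with q = 0.5294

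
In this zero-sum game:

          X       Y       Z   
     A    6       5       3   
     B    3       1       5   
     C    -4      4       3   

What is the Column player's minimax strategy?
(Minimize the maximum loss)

Column should play Y or Z (all achieve the minimum), value = 5

Work:
Column player minimizes Row's maximum payoff:
Column X: max payoff to Row = 6
Column Y: max payoff to Row = 5
Column Z: max payoff to Row = 5
Minimum is 5, achieved by columns Y, Z (tied).
Each of Y or Z is a minimax strategy.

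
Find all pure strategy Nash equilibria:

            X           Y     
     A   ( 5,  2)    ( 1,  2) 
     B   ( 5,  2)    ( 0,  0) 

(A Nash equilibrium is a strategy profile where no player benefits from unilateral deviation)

Nash equilibrium: (A, X), (A, Y), (B, X)

Work:
Best responses:
  P1 vs X: payoffs [5, 5] → best response A/B (payoff 5)
  P1 vs Y: payoffs [1, 0] → best response A (payoff 1)
  P2 vs A: payoffs [2, 2] → best response X/Y (payoff 2)
  P2 vs B: payoffs [2, 0] → best response X (payoff 2)
Mutual best responses: (A,X), (A,Y), (B,X) → Nash equilibria.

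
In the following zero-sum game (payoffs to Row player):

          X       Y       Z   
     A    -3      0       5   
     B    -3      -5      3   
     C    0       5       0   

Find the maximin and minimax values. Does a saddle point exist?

Maximin = 0, Minimax = 0, Saddle: True

Work:
Row minimums: [-3, -5, 0] → maximin = 0
Column maximums: [0, 5, 5] → minimax = 0
Saddle point exists! Game value = 0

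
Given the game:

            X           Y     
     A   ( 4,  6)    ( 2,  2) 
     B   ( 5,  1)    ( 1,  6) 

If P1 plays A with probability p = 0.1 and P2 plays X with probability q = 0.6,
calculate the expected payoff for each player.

E[P1] = 3.38, E[P2] = 3.14

Work:
E[P1] = p·q·π₁(A,X) + p·(1-q)·π₁(A,Y) + (1-p)·q·π₁(B,X) + (1-p)·(1-q)·π₁(B,Y)
= 0.1·0.6·4 + 0.1·0.4·2 + 0.9·0.6·5 + 0.9·0.4·1
= 3.38

E[P2] = 3.14 (similar calculation)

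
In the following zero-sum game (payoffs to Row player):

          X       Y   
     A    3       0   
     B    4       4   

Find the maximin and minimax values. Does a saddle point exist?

Maximin = 4, Minimax = 4, Saddle: True

Work:
Row minimums: [0, 4] → maximin = 4
Column maximums: [4, 4] → minimax = 4
Saddle point exists! Game value = 4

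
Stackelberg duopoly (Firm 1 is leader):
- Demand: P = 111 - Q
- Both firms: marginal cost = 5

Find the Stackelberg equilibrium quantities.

q₁* (leader) = 53.0, q₂* (follower) = 26.5

Work:
Follower's reaction: q₂ = (a - c - q₁)/2
Leader substitutes: π₁ = q₁·(a - q₁ - (a-c-q₁)/2 - c)
FOC: q₁* = (111 - 5)/2 = 53.00
Then: q₂* = (111 - 5 - 53.0)/2 = 26.50
Leader has first-mover advantage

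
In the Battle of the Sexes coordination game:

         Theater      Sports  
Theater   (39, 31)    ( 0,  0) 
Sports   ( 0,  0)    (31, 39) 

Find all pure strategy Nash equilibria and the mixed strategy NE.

Pure NE: (Theater, Theater) and (Sports, Sports); Mixed NE: p = 0.5571, q = 0.4429

Work:
Check pure NE:
(Theater, Theater): (39, 31) - no unilateral deviation beneficial
(Sports, Sports): (31, 39) - no unilateral deviation beneficial
Mixed NE: P1 plays Theater with p = 0.5571, P2 plays Theater with q = 0.4429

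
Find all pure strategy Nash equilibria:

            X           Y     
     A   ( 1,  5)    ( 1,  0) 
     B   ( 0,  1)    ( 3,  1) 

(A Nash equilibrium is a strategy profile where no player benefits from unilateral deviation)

Nash equilibrium: (A, X), (B, Y)

Work:
Best responses:
  P1 vs X: payoffs [1, 0] → best response A (payoff 1)
  P1 vs Y: payoffs [1, 3] → best response B (payoff 3)
  P2 vs A: payoffs [5, 0] → best response X (payoff 5)
  P2 vs B: payoffs [1, 1] → best response X/Y (payoff 1)
Mutual best responses: (A,X), (B,Y) → Nash equilibria.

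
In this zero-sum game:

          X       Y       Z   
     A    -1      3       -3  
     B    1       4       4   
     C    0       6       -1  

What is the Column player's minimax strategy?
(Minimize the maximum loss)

Column should play X, value = 1

Work:
Column player minimizes Row's maximum payoff:
Column X: max payoff to Row = 1
Column Y: max payoff to Row = 6
Column Z: max payoff to Row = 4
Minimum is 1, achieved by column X.
Minimax strategy: X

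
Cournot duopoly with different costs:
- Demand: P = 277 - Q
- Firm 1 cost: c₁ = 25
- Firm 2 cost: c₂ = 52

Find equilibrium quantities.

q₁* = 93.0, q₂* = 66.0

Work:
Reaction: q₁ = (277 - 25 - q₂)/2
Reaction: q₂ = (277 - 52 - q₁)/2
Solve simultaneously:
q₁* = (277 - 2×25 + 52)/3 = 93.0
q₂* = (277 - 2×52 + 25)/3 = 66.0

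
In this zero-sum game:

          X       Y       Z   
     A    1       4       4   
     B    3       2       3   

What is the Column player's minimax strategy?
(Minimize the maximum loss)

Column should play X, value = 3

Work:
Column player minimizes Row's maximum payoff:
Column X: max payoff to Row = 3
Column Y: max payoff to Row = 4
Column Z: max payoff to Row = 4
Minimum is 3, achieved by column X.
Minimax strategy: X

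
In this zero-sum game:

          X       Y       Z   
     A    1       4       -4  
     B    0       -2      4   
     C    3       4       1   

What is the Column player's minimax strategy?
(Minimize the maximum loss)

Column should play X, value = 3

Work:
Column player minimizes Row's maximum payoff:
Column X: max payoff to Row = 3
Column Y: max payoff to Row = 4
Column Z: max payoff to Row = 4
Minimum is 3, achieved by column X.
Minimax strategy: X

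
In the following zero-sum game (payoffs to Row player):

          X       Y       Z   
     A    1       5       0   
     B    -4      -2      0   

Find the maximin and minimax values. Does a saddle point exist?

Maximin = 0, Minimax = 0, Saddle: True

Work:
Row minimums: [0, -4] → maximin = 0
Column maximums: [1, 5, 0] → minimax = 0
Saddle point exists! Game value = 0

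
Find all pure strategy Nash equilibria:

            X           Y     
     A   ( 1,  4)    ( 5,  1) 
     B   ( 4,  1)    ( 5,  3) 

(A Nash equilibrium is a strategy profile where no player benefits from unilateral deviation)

Nash equilibrium: (B, Y)

Work:
Best responses:
  P1 vs X: payoffs [1, 4] → best response B (payoff 4)
  P1 vs Y: payoffs [5, 5] → best response A/B (payoff 5)
  P2 vs A: payoffs [4, 1] → best response X (payoff 4)
  P2 vs B: payoffs [1, 3] → best response Y (payoff 3)
Mutual best responses: (B,Y) → Nash equilibria.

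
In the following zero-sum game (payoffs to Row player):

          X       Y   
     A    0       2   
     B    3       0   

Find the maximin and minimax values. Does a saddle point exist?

Maximin = 0, Minimax = 2, Saddle: False

Work:
Row minimums: [0, 0] → maximin = 0
Column maximums: [3, 2] → minimax = 2
No saddle point (maximin ≠ minimax). Mixed strategy needed.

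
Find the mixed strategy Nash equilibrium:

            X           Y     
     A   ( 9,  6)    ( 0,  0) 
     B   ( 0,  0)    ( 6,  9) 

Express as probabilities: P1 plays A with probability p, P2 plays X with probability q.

p = 0.6, q = 0.4

Work:
Find probabilities that make opponent indifferent:
P2 chooses q to make P1 indifferent between A and B
P1 chooses p to make P2 indifferent between X and Y
Mixed NE: P1 plays (A: 0.6, B: 0.4), P2 plays (X: 0.4, Y: 0.6)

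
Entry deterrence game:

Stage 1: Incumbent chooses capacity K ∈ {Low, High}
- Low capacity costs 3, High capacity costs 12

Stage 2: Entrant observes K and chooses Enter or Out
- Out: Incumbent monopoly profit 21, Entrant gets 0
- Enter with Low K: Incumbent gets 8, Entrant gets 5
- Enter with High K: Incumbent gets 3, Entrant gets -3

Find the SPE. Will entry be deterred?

SPE: (High, Enter|Low, Out|High); Entry deterred. Incumbent net profit = 9

Work:
After Low K: Entrant enters (5 > 0)
After High K: Entrant stays out (-3 < 0)
Incumbent: Low → 8−3=5, High → 21−12=9
Incumbent chooses High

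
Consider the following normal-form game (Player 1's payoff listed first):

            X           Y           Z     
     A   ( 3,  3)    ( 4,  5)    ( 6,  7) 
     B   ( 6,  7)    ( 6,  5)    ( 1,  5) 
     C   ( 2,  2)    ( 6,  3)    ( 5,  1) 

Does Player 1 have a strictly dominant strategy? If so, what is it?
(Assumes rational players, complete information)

No strictly dominant strategy exists for Player 1

Work:
A strategy strictly dominates another if it gives a strictly higher payoff against every opponent action. Compare each pair of P1's strategies column-by-column:
  A vs B: [3 vs 6, 4 vs 6, 6 vs 1] → A does not strictly dominate B (column X: 3 ≤ 6)
  A vs C: [3 vs 2, 4 vs 6, 6 vs 5] → A does not strictly dominate C (column Y: 4 ≤ 6)
  B vs A: [6 vs 3, 6 vs 4, 1 vs 6] → B does not strictly dominate A (column Z: 1 ≤ 6)
  B vs C: [6 vs 2, 6 vs 6, 1 vs 5] → B does not strictly dominate C (column Y: 6 ≤ 6)
  C vs A: [2 vs 3, 6 vs 4, 5 vs 6] → C does not strictly dominate A (column X: 2 ≤ 3)
  C vs B: [2 vs 6, 6 vs 6, 5 vs 1] → C does not strictly dominate B (column X: 2 ≤ 6)
No single strategy strictly dominates all others → no strictly dominant strategy.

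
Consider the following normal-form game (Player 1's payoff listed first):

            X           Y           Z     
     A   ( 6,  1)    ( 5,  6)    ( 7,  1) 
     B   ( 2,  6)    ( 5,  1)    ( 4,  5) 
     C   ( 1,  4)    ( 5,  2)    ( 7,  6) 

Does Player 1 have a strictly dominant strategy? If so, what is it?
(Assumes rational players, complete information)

No strictly dominant strategy exists for Player 1

Work:
A strategy strictly dominates another if it gives a strictly higher payoff against every opponent action. Compare each pair of P1's strategies column-by-column:
  A vs B: [6 vs 2, 5 vs 5, 7 vs 4] → A does not strictly dominate B (column Y: 5 ≤ 5)
  A vs C: [6 vs 1, 5 vs 5, 7 vs 7] → A does not strictly dominate C (column Y: 5 ≤ 5)
  B vs A: [2 vs 6, 5 vs 5, 4 vs 7] → B does not strictly dominate A (column X: 2 ≤ 6)
  B vs C: [2 vs 1, 5 vs 5, 4 vs 7] → B does not strictly dominate C (column Y: 5 ≤ 5)
  C vs A: [1 vs 6, 5 vs 5, 7 vs 7] → C does not strictly dominate A (column X: 1 ≤ 6)
  C vs B: [1 vs 2, 5 vs 5, 7 vs 4] → C does not strictly dominate B (column X: 1 ≤ 2)
No single strategy strictly dominates all others → no strictly dominant strategy.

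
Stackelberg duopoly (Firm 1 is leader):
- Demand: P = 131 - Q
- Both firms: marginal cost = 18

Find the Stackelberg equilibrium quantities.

q₁* (leader) = 56.5, q₂* (follower) = 28.25

Work:
Follower's reaction: q₂ = (a - c - q₁)/2
Leader substitutes: π₁ = q₁·(a - q₁ - (a-c-q₁)/2 - c)
FOC: q₁* = (131 - 18)/2 = 56.50
Then: q₂* = (131 - 18 - 56.5)/2 = 28.25
Leader has first-mover advantage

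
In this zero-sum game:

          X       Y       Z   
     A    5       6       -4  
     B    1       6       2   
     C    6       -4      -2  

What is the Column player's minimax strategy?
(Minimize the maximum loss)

Column should play Z, value = 2

Work:
Column player minimizes Row's maximum payoff:
Column X: max payoff to Row = 6
Column Y: max payoff to Row = 6
Column Z: max payoff to Row = 2
Minimum is 2, achieved by column Z.
Minimax strategy: Z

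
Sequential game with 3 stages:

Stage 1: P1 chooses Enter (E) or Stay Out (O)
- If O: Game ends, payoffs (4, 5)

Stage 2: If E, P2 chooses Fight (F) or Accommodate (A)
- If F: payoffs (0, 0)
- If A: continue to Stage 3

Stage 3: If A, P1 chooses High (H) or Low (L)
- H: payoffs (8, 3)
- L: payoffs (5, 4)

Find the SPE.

SPE: (E, A, H); Outcome (8, 3)

Work:
Stage 3: P1 chooses H (8 vs 5)
Stage 2: P2: F->0, A->3 (anticipating H). Choose A
Stage 1: P1: O->4, E->8 (anticipating A, H). Choose E
SPE path: E -> A -> H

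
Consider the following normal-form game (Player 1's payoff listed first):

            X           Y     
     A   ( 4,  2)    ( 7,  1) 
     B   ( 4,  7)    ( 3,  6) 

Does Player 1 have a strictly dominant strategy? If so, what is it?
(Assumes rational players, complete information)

No strictly dominant strategy exists for Player 1

Work:
A strategy strictly dominates another if it gives a strictly higher payoff against every opponent action. Compare each pair of P1's strategies column-by-column:
  A vs B: [4 vs 4, 7 vs 3] → A does not strictly dominate B (column X: 4 ≤ 4)
  B vs A: [4 vs 4, 3 vs 7] → B does not strictly dominate A (column X: 4 ≤ 4)
No single strategy strictly dominates all others → no strictly dominant strategy.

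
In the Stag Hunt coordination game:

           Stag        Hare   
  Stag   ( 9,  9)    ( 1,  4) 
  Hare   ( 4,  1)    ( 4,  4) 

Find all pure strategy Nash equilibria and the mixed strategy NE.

Pure NE: (Stag, Stag) and (Hare, Hare); Mixed NE: p = 0.375, q = 0.375

Work:
Check pure NE:
(Stag, Stag): (9, 9) - no unilateral deviation beneficial
(Hare, Hare): (4, 4) - no unilateral deviation beneficial
Mixed NE: P1 plays Stag with p = 0.375, P2 plays Stag with q = 0.375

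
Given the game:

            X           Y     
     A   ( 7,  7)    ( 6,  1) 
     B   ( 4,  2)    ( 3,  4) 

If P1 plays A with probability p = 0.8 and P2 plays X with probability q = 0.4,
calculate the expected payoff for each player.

E[P1] = 5.8, E[P2] = 3.36

Work:
E[P1] = p·q·π₁(A,X) + p·(1-q)·π₁(A,Y) + (1-p)·q·π₁(B,X) + (1-p)·(1-q)·π₁(B,Y)
= 0.8·0.4·7 + 0.8·0.6·6 + 0.2·0.4·4 + 0.2·0.6·3
= 5.8

E[P2] = 3.36 (similar calculation)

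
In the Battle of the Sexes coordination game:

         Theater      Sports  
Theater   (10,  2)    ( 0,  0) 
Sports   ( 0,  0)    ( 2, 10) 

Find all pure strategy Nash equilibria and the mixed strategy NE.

Pure NE: (Theater, Theater) and (Sports, Sports); Mixed NE: p = 0.8333, q = 0.1667

Work:
Check pure NE:
(Theater, Theater): (10, 2) - no unilateral deviation beneficial
(Sports, Sports): (2, 10) - no unilateral deviation beneficial
Mixed NE: P1 plays Theater with p = 0.8333, P2 plays Theater with q = 0.1667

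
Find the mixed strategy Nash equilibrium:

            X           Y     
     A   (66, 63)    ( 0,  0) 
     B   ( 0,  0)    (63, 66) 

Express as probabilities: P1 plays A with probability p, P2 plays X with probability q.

p = 0.5116, q = 0.4884

Work:
Find probabilities that make opponent indifferent:
P2 chooses q to make P1 indifferent between A and B
P1 chooses p to make P2 indifferent between X and Y
Mixed NE: P1 plays (A: 0.5116, B: 0.4884), P2 plays (X: 0.4884, Y: 0.5116)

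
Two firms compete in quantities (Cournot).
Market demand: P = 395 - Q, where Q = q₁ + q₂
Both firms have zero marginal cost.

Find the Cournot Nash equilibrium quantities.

q₁* = q₂* = 131.67; P* = 131.67

Work:
Profit: π_i = P·q_i = (a - q_i - q_j)·q_i
FOC: ∂π_i/∂q_i = a - 2q_i - q_j = 0
Reaction function: q_i = (395 - q_j)/2
Symmetry: q* = 395/3 = 131.67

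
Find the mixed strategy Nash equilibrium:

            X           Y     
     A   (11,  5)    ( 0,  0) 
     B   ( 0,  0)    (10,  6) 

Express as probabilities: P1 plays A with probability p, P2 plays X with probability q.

p = 0.5455, q = 0.4762

Work:
Find probabilities that make opponent indifferent:
P2 chooses q to make P1 indifferent between A and B
P1 chooses p to make P2 indifferent between X and Y
Mixed NE: P1 plays (A: 0.5455, B: 0.4545), P2 plays (X: 0.4762, Y: 0.5238)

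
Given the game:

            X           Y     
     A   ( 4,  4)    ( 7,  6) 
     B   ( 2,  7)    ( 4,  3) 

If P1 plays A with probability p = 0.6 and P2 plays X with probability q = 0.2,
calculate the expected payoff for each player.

E[P1] = 5.28, E[P2] = 4.88

Work:
E[P1] = p·q·π₁(A,X) + p·(1-q)·π₁(A,Y) + (1-p)·q·π₁(B,X) + (1-p)·(1-q)·π₁(B,Y)
= 0.6·0.2·4 + 0.6·0.8·7 + 0.4·0.2·2 + 0.4·0.8·4
= 5.28

E[P2] = 4.88 (similar calculation)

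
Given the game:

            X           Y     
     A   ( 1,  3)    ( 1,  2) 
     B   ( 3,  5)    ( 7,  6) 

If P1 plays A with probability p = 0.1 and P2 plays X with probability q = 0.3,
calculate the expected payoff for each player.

E[P1] = 5.32, E[P2] = 5.36

Work:
E[P1] = p·q·π₁(A,X) + p·(1-q)·π₁(A,Y) + (1-p)·q·π₁(B,X) + (1-p)·(1-q)·π₁(B,Y)
= 0.1·0.3·1 + 0.1·0.7·1 + 0.9·0.3·3 + 0.9·0.7·7
= 5.32

E[P2] = 5.36 (similar calculation)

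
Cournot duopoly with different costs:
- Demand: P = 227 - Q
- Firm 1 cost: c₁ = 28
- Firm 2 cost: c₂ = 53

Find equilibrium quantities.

q₁* = 74.67, q₂* = 49.67

Work:
Reaction: q₁ = (227 - 28 - q₂)/2
Reaction: q₂ = (227 - 53 - q₁)/2
Solve simultaneously:
q₁* = (227 - 2×28 + 53)/3 = 74.67
q₂* = (227 - 2×53 + 28)/3 = 49.67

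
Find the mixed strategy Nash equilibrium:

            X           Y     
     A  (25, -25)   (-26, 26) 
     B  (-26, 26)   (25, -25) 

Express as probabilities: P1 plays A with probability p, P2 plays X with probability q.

p = 0.5, q = 0.5

Work:
Find probabilities that make opponent indifferent:
P2 chooses q to make P1 indifferent between A and B
P1 chooses p to make P2 indifferent between X and Y
Mixed NE: P1 plays (A: 0.5, B: 0.5), P2 plays (X: 0.5, Y: 0.5)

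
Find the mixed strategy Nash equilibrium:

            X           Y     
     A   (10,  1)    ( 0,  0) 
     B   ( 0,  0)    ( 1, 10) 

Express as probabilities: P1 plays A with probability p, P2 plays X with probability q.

p = 0.9091, q = 0.0909

Work:
Find probabilities that make opponent indifferent:
P2 chooses q to make P1 indifferent between A and B
P1 chooses p to make P2 indifferent between X and Y
Mixed NE: P1 plays (A: 0.9091, B: 0.0909), P2 plays (X: 0.0909, Y: 0.9091)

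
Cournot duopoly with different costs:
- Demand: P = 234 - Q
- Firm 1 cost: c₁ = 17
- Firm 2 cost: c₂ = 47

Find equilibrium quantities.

q₁* = 82.33, q₂* = 52.33

Work:
Reaction: q₁ = (234 - 17 - q₂)/2
Reaction: q₂ = (234 - 47 - q₁)/2
Solve simultaneously:
q₁* = (234 - 2×17 + 47)/3 = 82.33
q₂* = (234 - 2×47 + 17)/3 = 52.33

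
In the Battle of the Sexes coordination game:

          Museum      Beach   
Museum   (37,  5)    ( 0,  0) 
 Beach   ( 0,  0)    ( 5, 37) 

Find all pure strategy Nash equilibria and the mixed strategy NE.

Pure NE: (Museum, Museum) and (Beach, Beach); Mixed NE: p = 0.881, q = 0.119

Work:
Check pure NE:
(Museum, Museum): (37, 5) - no unilateral deviation beneficial
(Beach, Beach): (5, 37) - no unilateral deviation beneficial
Mixed NE: P1 plays Museum with p = 0.881, P2 plays Museum with q = 0.119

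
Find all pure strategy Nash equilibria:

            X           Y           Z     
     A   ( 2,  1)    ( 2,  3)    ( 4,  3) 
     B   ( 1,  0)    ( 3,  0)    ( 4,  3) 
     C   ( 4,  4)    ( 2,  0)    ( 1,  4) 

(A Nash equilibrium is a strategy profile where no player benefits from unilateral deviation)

Nash equilibrium: (A, Z), (B, Z), (C, X)

Work:
Best responses:
  P1 vs X: payoffs [2, 1, 4] → best response C (payoff 4)
  P1 vs Y: payoffs [2, 3, 2] → best response B (payoff 3)
  P1 vs Z: payoffs [4, 4, 1] → best response A/B (payoff 4)
  P2 vs A: payoffs [1, 3, 3] → best response Y/Z (payoff 3)
  P2 vs B: payoffs [0, 0, 3] → best response Z (payoff 3)
  P2 vs C: payoffs [4, 0, 4] → best response X/Z (payoff 4)
Mutual best responses: (A,Z), (B,Z), (C,X) → Nash equilibria.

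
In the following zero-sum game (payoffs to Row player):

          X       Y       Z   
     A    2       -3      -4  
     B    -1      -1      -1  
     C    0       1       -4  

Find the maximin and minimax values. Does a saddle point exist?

Maximin = -1, Minimax = -1, Saddle: True

Work:
Row minimums: [-4, -1, -4] → maximin = -1
Column maximums: [2, 1, -1] → minimax = -1
Saddle point exists! Game value = -1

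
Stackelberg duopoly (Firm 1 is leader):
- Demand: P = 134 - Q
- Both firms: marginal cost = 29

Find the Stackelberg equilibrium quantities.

q₁* (leader) = 52.5, q₂* (follower) = 26.25

Work:
Follower's reaction: q₂ = (a - c - q₁)/2
Leader substitutes: π₁ = q₁·(a - q₁ - (a-c-q₁)/2 - c)
FOC: q₁* = (134 - 29)/2 = 52.50
Then: q₂* = (134 - 29 - 52.5)/2 = 26.25
Leader has first-mover advantage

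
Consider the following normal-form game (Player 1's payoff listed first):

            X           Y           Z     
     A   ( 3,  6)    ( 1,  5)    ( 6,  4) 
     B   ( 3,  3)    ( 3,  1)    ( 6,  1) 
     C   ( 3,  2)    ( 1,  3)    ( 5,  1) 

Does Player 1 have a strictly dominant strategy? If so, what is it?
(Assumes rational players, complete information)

No strictly dominant strategy exists for Player 1

Work:
A strategy strictly dominates another if it gives a strictly higher payoff against every opponent action. Compare each pair of P1's strategies column-by-column:
  A vs B: [3 vs 3, 1 vs 3, 6 vs 6] → A does not strictly dominate B (column X: 3 ≤ 3)
  A vs C: [3 vs 3, 1 vs 1, 6 vs 5] → A does not strictly dominate C (column X: 3 ≤ 3)
  B vs A: [3 vs 3, 3 vs 1, 6 vs 6] → B does not strictly dominate A (column X: 3 ≤ 3)
  B vs C: [3 vs 3, 3 vs 1, 6 vs 5] → B does not strictly dominate C (column X: 3 ≤ 3)
  C vs A: [3 vs 3, 1 vs 1, 5 vs 6] → C does not strictly dominate A (column X: 3 ≤ 3)
  C vs B: [3 vs 3, 1 vs 3, 5 vs 6] → C does not strictly dominate B (column X: 3 ≤ 3)
No single strategy strictly dominates all others → no strictly dominant strategy.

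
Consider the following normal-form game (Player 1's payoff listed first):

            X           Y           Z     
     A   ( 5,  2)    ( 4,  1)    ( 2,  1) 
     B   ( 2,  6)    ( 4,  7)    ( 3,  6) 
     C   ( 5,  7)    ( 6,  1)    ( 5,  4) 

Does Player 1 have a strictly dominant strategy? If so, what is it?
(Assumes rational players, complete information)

No strictly dominant strategy exists for Player 1

Work:
A strategy strictly dominates another if it gives a strictly higher payoff against every opponent action. Compare each pair of P1's strategies column-by-column:
  A vs B: [5 vs 2, 4 vs 4, 2 vs 3] → A does not strictly dominate B (column Y: 4 ≤ 4)
  A vs C: [5 vs 5, 4 vs 6, 2 vs 5] → A does not strictly dominate C (column X: 5 ≤ 5)
  B vs A: [2 vs 5, 4 vs 4, 3 vs 2] → B does not strictly dominate A (column X: 2 ≤ 5)
  B vs C: [2 vs 5, 4 vs 6, 3 vs 5] → B does not strictly dominate C (column X: 2 ≤ 5)
  C vs A: [5 vs 5, 6 vs 4, 5 vs 2] → C does not strictly dominate A (column X: 5 ≤ 5)
  C vs B: [5 vs 2, 6 vs 4, 5 vs 3] → C strictly dominates B
No single strategy strictly dominates all others → no strictly dominant strategy.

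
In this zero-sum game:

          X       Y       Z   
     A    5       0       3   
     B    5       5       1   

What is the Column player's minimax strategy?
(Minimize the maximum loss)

Column should play Z, value = 3

Work:
Column player minimizes Row's maximum payoff:
Column X: max payoff to Row = 5
Column Y: max payoff to Row = 5
Column Z: max payoff to Row = 3
Minimum is 3, achieved by column Z.
Minimax strategy: Z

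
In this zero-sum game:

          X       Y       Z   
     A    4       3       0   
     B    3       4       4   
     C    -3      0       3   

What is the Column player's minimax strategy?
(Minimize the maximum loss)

Column should play X or Y or Z (all achieve the minimum), value = 4

Work:
Column player minimizes Row's maximum payoff:
Column X: max payoff to Row = 4
Column Y: max payoff to Row = 4
Column Z: max payoff to Row = 4
Minimum is 4, achieved by columns X, Y, Z (tied).
Each of X or Y or Z is a minimax strategy.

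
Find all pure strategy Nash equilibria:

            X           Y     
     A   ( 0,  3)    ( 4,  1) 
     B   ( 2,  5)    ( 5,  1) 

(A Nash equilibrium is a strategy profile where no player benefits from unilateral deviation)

Nash equilibrium: (B, X)

Work:
Best responses:
  P1 vs X: payoffs [0, 2] → best response B (payoff 2)
  P1 vs Y: payoffs [4, 5] → best response B (payoff 5)
  P2 vs A: payoffs [3, 1] → best response X (payoff 3)
  P2 vs B: payoffs [5, 1] → best response X (payoff 5)
Mutual best responses: (B,X) → Nash equilibria.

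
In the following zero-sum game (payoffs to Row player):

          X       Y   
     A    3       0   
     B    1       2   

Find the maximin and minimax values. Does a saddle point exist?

Maximin = 1, Minimax = 2, Saddle: False

Work:
Row minimums: [0, 1] → maximin = 1
Column maximums: [3, 2] → minimax = 2
No saddle point (maximin ≠ minimax). Mixed strategy needed.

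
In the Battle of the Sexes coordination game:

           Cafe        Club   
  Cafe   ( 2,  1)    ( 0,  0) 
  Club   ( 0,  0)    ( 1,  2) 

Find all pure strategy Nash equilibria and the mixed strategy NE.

Pure NE: (Cafe, Cafe) and (Club, Club); Mixed NE: p = 0.6667, q = 0.3333

Work:
Check pure NE:
(Cafe, Cafe): (2, 1) - no unilateral deviation beneficial
(Club, Club): (1, 2) - no unilateral deviation beneficial
Mixed NE: P1 plays Cafe with p = 0.6667, P2 plays Cafe with q = 0.3333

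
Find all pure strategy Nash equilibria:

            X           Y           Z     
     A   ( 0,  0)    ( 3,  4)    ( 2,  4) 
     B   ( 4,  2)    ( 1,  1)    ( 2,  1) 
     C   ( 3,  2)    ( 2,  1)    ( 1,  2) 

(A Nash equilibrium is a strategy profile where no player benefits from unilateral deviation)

Nash equilibrium: (A, Y), (A, Z), (B, X)

Work:
Best responses:
  P1 vs X: payoffs [0, 4, 3] → best response B (payoff 4)
  P1 vs Y: payoffs [3, 1, 2] → best response A (payoff 3)
  P1 vs Z: payoffs [2, 2, 1] → best response A/B (payoff 2)
  P2 vs A: payoffs [0, 4, 4] → best response Y/Z (payoff 4)
  P2 vs B: payoffs [2, 1, 1] → best response X (payoff 2)
  P2 vs C: payoffs [2, 1, 2] → best response X/Z (payoff 2)
Mutual best responses: (A,Y), (A,Z), (B,X) → Nash equilibria.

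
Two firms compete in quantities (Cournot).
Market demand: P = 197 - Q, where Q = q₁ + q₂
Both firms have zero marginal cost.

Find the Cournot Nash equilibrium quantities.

q₁* = q₂* = 65.67; P* = 65.67

Work:
Profit: π_i = P·q_i = (a - q_i - q_j)·q_i
FOC: ∂π_i/∂q_i = a - 2q_i - q_j = 0
Reaction function: q_i = (197 - q_j)/2
Symmetry: q* = 197/3 = 65.67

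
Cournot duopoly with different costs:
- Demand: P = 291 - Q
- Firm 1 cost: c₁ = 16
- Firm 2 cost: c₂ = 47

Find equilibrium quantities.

q₁* = 102.0, q₂* = 71.0

Work:
Reaction: q₁ = (291 - 16 - q₂)/2
Reaction: q₂ = (291 - 47 - q₁)/2
Solve simultaneously:
q₁* = (291 - 2×16 + 47)/3 = 102.0
q₂* = (291 - 2×47 + 16)/3 = 71.0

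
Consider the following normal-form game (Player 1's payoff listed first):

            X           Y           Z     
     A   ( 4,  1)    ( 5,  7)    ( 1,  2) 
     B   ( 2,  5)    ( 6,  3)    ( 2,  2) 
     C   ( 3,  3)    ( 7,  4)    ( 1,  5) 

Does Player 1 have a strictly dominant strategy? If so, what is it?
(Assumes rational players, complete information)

No strictly dominant strategy exists for Player 1

Work:
A strategy strictly dominates another if it gives a strictly higher payoff against every opponent action. Compare each pair of P1's strategies column-by-column:
  A vs B: [4 vs 2, 5 vs 6, 1 vs 2] → A does not strictly dominate B (column Y: 5 ≤ 6)
  A vs C: [4 vs 3, 5 vs 7, 1 vs 1] → A does not strictly dominate C (column Y: 5 ≤ 7)
  B vs A: [2 vs 4, 6 vs 5, 2 vs 1] → B does not strictly dominate A (column X: 2 ≤ 4)
  B vs C: [2 vs 3, 6 vs 7, 2 vs 1] → B does not strictly dominate C (column X: 2 ≤ 3)
  C vs A: [3 vs 4, 7 vs 5, 1 vs 1] → C does not strictly dominate A (column X: 3 ≤ 4)
  C vs B: [3 vs 2, 7 vs 6, 1 vs 2] → C does not strictly dominate B (column Z: 1 ≤ 2)
No single strategy strictly dominates all others → no strictly dominant strategy.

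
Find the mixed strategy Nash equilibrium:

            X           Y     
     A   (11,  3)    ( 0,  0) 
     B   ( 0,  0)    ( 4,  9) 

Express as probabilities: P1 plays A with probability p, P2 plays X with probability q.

p = 0.75, q = 0.2667

Work:
Find probabilities that make opponent indifferent:
P2 chooses q to make P1 indifferent between A and B
P1 chooses p to make P2 indifferent between X and Y
Mixed NE: P1 plays (A: 0.75, B: 0.25), P2 plays (X: 0.2667, Y: 0.7333)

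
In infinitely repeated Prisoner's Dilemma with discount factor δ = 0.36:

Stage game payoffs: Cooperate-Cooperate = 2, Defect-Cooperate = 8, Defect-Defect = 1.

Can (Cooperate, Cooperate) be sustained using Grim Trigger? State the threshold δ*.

δ* = 0.8571; since δ = 0.36 < 0.8571, cooperation cannot be sustained

Work:
For Grim Trigger:
Cooperate forever: 2/(1-δ)
Defect then punished: 8 + 1·δ/(1-δ)
Need: 2/(1-δ) ≥ 8 + 1·δ/(1-δ)
Solving: δ ≥ (T-R)/(T-P) = (8-2)/(8-1) = 0.8571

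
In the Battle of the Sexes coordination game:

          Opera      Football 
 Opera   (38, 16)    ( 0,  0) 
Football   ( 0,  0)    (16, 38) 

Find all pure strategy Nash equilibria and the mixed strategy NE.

Pure NE: (Opera, Opera) and (Football, Football); Mixed NE: p = 0.7037, q = 0.2963

Work:
Check pure NE:
(Opera, Opera): (38, 16) - no unilateral deviation beneficial
(Football, Football): (16, 38) - no unilateral deviation beneficial
Mixed NE: P1 plays Opera with p = 0.7037, P2 plays Opera with q = 0.2963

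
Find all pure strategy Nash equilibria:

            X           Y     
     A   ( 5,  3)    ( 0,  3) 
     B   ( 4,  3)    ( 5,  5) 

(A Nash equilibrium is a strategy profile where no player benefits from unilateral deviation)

Nash equilibrium: (A, X), (B, Y)

Work:
Best responses:
  P1 vs X: payoffs [5, 4] → best response A (payoff 5)
  P1 vs Y: payoffs [0, 5] → best response B (payoff 5)
  P2 vs A: payoffs [3, 3] → best response X/Y (payoff 3)
  P2 vs B: payoffs [3, 5] → best response Y (payoff 5)
Mutual best responses: (A,X), (B,Y) → Nash equilibria.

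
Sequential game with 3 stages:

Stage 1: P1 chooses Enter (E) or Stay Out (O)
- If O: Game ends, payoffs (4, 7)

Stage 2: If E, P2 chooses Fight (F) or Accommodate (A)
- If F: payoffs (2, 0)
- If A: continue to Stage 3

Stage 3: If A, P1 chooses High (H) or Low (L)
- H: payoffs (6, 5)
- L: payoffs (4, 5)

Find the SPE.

SPE: (E, A, H); Outcome (6, 5)

Work:
Stage 3: P1 chooses H (6 vs 4)
Stage 2: P2: F->0, A->5 (anticipating H). Choose A
Stage 1: P1: O->4, E->6 (anticipating A, H). Choose E
SPE path: E -> A -> H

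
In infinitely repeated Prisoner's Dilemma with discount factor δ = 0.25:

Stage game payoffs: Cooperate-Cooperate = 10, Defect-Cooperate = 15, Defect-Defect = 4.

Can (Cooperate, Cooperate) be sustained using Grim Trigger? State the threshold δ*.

δ* = 0.4545; since δ = 0.25 < 0.4545, cooperation cannot be sustained

Work:
For Grim Trigger:
Cooperate forever: 10/(1-δ)
Defect then punished: 15 + 4·δ/(1-δ)
Need: 10/(1-δ) ≥ 15 + 4·δ/(1-δ)
Solving: δ ≥ (T-R)/(T-P) = (15-10)/(15-4) = 0.4545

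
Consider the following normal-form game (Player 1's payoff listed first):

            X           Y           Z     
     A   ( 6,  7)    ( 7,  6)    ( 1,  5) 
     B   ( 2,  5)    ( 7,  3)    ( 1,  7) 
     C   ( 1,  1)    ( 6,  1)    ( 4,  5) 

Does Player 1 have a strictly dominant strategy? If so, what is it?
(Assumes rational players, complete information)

No strictly dominant strategy exists for Player 1

Work:
A strategy strictly dominates another if it gives a strictly higher payoff against every opponent action. Compare each pair of P1's strategies column-by-column:
  A vs B: [6 vs 2, 7 vs 7, 1 vs 1] → A does not strictly dominate B (column Y: 7 ≤ 7)
  A vs C: [6 vs 1, 7 vs 6, 1 vs 4] → A does not strictly dominate C (column Z: 1 ≤ 4)
  B vs A: [2 vs 6, 7 vs 7, 1 vs 1] → B does not strictly dominate A (column X: 2 ≤ 6)
  B vs C: [2 vs 1, 7 vs 6, 1 vs 4] → B does not strictly dominate C (column Z: 1 ≤ 4)
  C vs A: [1 vs 6, 6 vs 7, 4 vs 1] → C does not strictly dominate A (column X: 1 ≤ 6)
  C vs B: [1 vs 2, 6 vs 7, 4 vs 1] → C does not strictly dominate B (column X: 1 ≤ 2)
No single strategy strictly dominates all others → no strictly dominant strategy.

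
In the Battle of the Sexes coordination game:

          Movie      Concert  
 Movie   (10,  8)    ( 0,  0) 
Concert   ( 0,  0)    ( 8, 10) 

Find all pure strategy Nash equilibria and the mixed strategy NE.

Pure NE: (Movie, Movie) and (Concert, Concert); Mixed NE: p = 0.5556, q = 0.4444

Work:
Check pure NE:
(Movie, Movie): (10, 8) - no unilateral deviation beneficial
(Concert, Concert): (8, 10) - no unilateral deviation beneficial
Mixed NE: P1 plays Movie with p = 0.5556, P2 plays Movie with q = 0.4444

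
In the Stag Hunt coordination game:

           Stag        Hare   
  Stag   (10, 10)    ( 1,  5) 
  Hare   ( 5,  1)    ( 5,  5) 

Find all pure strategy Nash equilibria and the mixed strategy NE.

Pure NE: (Stag, Stag) and (Hare, Hare); Mixed NE: p = 0.4444, q = 0.4444

Work:
Check pure NE:
(Stag, Stag): (10, 10) - no unilateral deviation beneficial
(Hare, Hare): (5, 5) - no unilateral deviation beneficial
Mixed NE: P1 plays Stag with p = 0.4444, P2 plays Stag with q = 0.4444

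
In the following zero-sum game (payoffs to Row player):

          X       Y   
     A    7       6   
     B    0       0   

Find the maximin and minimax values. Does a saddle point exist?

Maximin = 6, Minimax = 6, Saddle: True

Work:
Row minimums: [6, 0] → maximin = 6
Column maximums: [7, 6] → minimax = 6
Saddle point exists! Game value = 6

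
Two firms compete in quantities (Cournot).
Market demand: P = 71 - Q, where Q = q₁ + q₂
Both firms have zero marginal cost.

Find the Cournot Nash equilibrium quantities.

q₁* = q₂* = 23.67; P* = 23.67

Work:
Profit: π_i = P·q_i = (a - q_i - q_j)·q_i
FOC: ∂π_i/∂q_i = a - 2q_i - q_j = 0
Reaction function: q_i = (71 - q_j)/2
Symmetry: q* = 71/3 = 23.67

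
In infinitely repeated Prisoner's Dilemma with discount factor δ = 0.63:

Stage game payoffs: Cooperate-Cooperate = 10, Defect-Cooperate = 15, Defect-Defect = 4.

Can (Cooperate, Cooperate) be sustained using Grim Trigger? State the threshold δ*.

δ* = 0.4545; since δ = 0.63 ≥ 0.4545, cooperation can be sustained

Work:
For Grim Trigger:
Cooperate forever: 10/(1-δ)
Defect then punished: 15 + 4·δ/(1-δ)
Need: 10/(1-δ) ≥ 15 + 4·δ/(1-δ)
Solving: δ ≥ (T-R)/(T-P) = (15-10)/(15-4) = 0.4545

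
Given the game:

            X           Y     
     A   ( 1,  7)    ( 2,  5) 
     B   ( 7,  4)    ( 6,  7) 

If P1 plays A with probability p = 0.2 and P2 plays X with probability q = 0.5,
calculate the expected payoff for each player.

E[P1] = 5.5, E[P2] = 5.6

Work:
E[P1] = p·q·π₁(A,X) + p·(1-q)·π₁(A,Y) + (1-p)·q·π₁(B,X) + (1-p)·(1-q)·π₁(B,Y)
= 0.2·0.5·1 + 0.2·0.5·2 + 0.8·0.5·7 + 0.8·0.5·6
= 5.5

E[P2] = 5.6 (similar calculation)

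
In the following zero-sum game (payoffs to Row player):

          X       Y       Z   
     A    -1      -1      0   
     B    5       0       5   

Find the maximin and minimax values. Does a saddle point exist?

Maximin = 0, Minimax = 0, Saddle: True

Work:
Row minimums: [-1, 0] → maximin = 0
Column maximums: [5, 0, 5] → minimax = 0
Saddle point exists! Game value = 0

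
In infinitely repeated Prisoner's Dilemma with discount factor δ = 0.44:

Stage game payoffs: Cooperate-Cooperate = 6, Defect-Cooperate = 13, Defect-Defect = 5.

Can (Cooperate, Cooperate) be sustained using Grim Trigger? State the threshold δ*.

δ* = 0.875; since δ = 0.44 < 0.875, cooperation cannot be sustained

Work:
For Grim Trigger:
Cooperate forever: 6/(1-δ)
Defect then punished: 13 + 5·δ/(1-δ)
Need: 6/(1-δ) ≥ 13 + 5·δ/(1-δ)
Solving: δ ≥ (T-R)/(T-P) = (13-6)/(13-5) = 0.875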